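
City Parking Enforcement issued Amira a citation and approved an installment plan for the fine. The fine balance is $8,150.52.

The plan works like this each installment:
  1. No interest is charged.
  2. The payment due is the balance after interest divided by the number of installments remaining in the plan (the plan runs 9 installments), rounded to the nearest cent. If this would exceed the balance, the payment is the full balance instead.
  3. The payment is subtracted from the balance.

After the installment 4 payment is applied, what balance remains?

$4,528.07

Installment 1: $8,150.52 − $905.61 → $7,244.91
Installment 2: $7,244.91 − $905.61 → $6,339.30
Installment 3: $6,339.30 − $905.61 → $5,433.69
Installment 4: $5,433.69 − $905.62 → $4,528.07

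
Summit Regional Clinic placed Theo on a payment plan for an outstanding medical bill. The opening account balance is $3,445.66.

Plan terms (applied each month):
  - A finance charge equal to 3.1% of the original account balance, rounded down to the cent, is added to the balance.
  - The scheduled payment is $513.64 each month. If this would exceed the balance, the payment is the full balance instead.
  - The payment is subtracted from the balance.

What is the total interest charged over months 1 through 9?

$961.29

Month 1: opening $3,445.66; interest $106.81 → $3,552.47; payment $513.64; balance $3,038.83
Month 2: opening $3,038.83; interest $106.81 → $3,145.64; payment $513.64; balance $2,632.00
Month 3: opening $2,632.00; interest $106.81 → $2,738.81; payment $513.64; balance $2,225.17
Month 4: opening $2,225.17; interest $106.81 → $2,331.98; payment $513.64; balance $1,818.34
Month 5: opening $1,818.34; interest $106.81 → $1,925.15; payment $513.64; balance $1,411.51
Month 6: opening $1,411.51; interest $106.81 → $1,518.32; payment $513.64; balance $1,004.68
Month 7: opening $1,004.68; interest $106.81 → $1,111.49; payment $513.64; balance $597.85
Month 8: opening $597.85; interest $106.81 → $704.66; payment $513.64; balance $191.02
Month 9: opening $191.02; interest $106.81 → $297.83; payment $297.83; balance $0.00
Total interest: $106.81 + $106.81 + $106.81 + $106.81 + $106.81 + $106.81 + $106.81 + $106.81 + $106.81 = $961.29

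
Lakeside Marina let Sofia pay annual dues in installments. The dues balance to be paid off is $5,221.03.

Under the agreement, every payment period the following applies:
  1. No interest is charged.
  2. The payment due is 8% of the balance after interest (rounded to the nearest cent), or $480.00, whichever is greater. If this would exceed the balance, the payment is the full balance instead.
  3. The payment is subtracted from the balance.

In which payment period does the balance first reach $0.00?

11

Payment period 1: opening $5,221.03; payment $480.00; balance $4,741.03
Payment period 2: opening $4,741.03; payment $480.00; balance $4,261.03
Payment period 3: opening $4,261.03; payment $480.00; balance $3,781.03
Payment period 4: opening $3,781.03; payment $480.00; balance $3,301.03
Payment period 5: opening $3,301.03; payment $480.00; balance $2,821.03
Payment period 6: opening $2,821.03; payment $480.00; balance $2,341.03
Payment period 7: opening $2,341.03; payment $480.00; balance $1,861.03
Payment period 8: opening $1,861.03; payment $480.00; balance $1,381.03
Payment period 9: opening $1,381.03; payment $480.00; balance $901.03
Payment period 10: opening $901.03; payment $480.00; balance $421.03
Payment period 11: opening $421.03; payment $421.03; balance $0.00
Balance reaches $0.00 in payment period 11.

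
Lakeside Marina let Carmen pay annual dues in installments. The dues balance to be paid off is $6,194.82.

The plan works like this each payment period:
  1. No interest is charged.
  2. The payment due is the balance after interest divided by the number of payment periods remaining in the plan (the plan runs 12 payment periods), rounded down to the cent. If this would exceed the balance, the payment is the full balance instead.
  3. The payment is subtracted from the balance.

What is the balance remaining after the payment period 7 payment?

Payment period 1: opening $6,194.82; payment $516.23; balance $5,678.59
Payment period 2: opening $5,678.59; payment $516.23; balance $5,162.36
Payment period 3: opening $5,162.36; payment $516.23; balance $4,646.13
Payment period 4: opening $4,646.13; payment $516.23; balance $4,129.90
Payment period 5: opening $4,129.90; payment $516.23; balance $3,613.67
Payment period 6: opening $3,613.67; payment $516.23; balance $3,097.44
Payment period 7: opening $3,097.44; payment $516.24; balance $2,581.20

$2,581.20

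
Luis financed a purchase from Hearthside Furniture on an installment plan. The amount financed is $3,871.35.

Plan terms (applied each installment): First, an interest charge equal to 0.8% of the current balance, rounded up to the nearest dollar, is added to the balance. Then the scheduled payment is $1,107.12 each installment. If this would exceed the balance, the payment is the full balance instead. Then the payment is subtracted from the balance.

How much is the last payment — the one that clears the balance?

$622.99

# | Opening | Interest | Payment | End bal
1 | $3,871.35 | $31.00 | $1,107.12 | $2,795.23
2 | $2,795.23 | $23.00 | $1,107.12 | $1,711.11
3 | $1,711.11 | $14.00 | $1,107.12 | $617.99
4 | $617.99 | $5.00 | $622.99 | $0.00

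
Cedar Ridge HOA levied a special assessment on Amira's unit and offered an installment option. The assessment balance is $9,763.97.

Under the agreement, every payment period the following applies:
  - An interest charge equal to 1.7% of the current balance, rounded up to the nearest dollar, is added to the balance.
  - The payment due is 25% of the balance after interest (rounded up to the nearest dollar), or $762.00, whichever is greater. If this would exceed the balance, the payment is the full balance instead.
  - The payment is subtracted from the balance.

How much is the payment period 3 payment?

$1,445.00

# | Opening | Interest | Payment | End bal
1 | $9,763.97 | $166.00 | $2,483.00 | $7,446.97
2 | $7,446.97 | $127.00 | $1,894.00 | $5,679.97
3 | $5,679.97 | $97.00 | $1,445.00 | $4,331.97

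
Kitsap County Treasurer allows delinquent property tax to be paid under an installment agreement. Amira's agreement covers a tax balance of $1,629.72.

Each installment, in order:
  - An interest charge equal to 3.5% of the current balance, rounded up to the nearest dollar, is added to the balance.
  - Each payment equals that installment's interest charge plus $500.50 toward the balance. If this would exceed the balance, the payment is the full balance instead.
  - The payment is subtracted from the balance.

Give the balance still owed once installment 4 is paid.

Installment 1: opening $1,629.72; interest $58.00 → $1,687.72; payment $558.50; balance $1,129.22
Installment 2: opening $1,129.22; interest $40.00 → $1,169.22; payment $540.50; balance $628.72
Installment 3: opening $628.72; interest $23.00 → $651.72; payment $523.50; balance $128.22
Installment 4: opening $128.22; interest $5.00 → $133.22; payment $133.22; balance $0.00

$0.00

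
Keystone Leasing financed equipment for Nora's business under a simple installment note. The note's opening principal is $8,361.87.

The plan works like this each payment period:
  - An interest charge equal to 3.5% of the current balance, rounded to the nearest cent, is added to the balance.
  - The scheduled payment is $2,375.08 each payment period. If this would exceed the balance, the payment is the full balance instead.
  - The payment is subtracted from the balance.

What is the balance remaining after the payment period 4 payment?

$0.00

Payment period 1: opening $8,361.87; interest $292.67 → $8,654.54; payment $2,375.08; balance $6,279.46
Payment period 2: opening $6,279.46; interest $219.78 → $6,499.24; payment $2,375.08; balance $4,124.16
Payment period 3: opening $4,124.16; interest $144.35 → $4,268.51; payment $2,375.08; balance $1,893.43
Payment period 4: opening $1,893.43; interest $66.27 → $1,959.70; payment $1,959.70; balance $0.00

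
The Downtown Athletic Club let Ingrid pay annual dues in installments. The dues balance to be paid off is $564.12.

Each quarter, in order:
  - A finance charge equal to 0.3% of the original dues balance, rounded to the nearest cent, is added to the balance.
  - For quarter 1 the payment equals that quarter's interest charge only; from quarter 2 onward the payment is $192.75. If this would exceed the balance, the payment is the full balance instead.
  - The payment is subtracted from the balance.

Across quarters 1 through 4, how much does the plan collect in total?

Quarter 1: $564.12 +$1.69 interest = $565.81; pay $1.69 → $564.12
Quarter 2: $564.12 +$1.69 interest = $565.81; pay $192.75 → $373.06
Quarter 3: $373.06 +$1.69 interest = $374.75; pay $192.75 → $182.00
Quarter 4: $182.00 +$1.69 interest = $183.69; pay $183.69 → $0.00
Total paid: $570.88

$570.88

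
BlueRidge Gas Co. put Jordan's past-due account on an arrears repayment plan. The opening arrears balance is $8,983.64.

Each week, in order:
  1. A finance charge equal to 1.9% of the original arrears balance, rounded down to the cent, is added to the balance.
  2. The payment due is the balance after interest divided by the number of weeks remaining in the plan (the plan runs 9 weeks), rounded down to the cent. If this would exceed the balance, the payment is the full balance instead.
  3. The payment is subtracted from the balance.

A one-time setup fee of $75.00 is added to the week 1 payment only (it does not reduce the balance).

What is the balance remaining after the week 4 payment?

Week 1: $8,983.64 +$170.68 interest = $9,154.32; pay $1,017.14 (+ $75.00 fee) → $8,137.18
Week 2: $8,137.18 +$170.68 interest = $8,307.86; pay $1,038.48 → $7,269.38
Week 3: $7,269.38 +$170.68 interest = $7,440.06; pay $1,062.86 → $6,377.20
Week 4: $6,377.20 +$170.68 interest = $6,547.88; pay $1,091.31 → $5,456.57

$5,456.57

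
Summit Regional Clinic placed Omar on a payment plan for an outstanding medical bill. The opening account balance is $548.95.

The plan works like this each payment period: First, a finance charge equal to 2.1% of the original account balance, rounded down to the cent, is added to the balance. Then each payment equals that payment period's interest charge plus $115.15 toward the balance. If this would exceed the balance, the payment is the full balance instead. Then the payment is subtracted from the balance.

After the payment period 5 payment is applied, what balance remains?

Payment period 1: opening $548.95; interest $11.52 → $560.47; payment $126.67; balance $433.80
Payment period 2: opening $433.80; interest $11.52 → $445.32; payment $126.67; balance $318.65
Payment period 3: opening $318.65; interest $11.52 → $330.17; payment $126.67; balance $203.50
Payment period 4: opening $203.50; interest $11.52 → $215.02; payment $126.67; balance $88.35
Payment period 5: opening $88.35; interest $11.52 → $99.87; payment $99.87; balance $0.00

$0.00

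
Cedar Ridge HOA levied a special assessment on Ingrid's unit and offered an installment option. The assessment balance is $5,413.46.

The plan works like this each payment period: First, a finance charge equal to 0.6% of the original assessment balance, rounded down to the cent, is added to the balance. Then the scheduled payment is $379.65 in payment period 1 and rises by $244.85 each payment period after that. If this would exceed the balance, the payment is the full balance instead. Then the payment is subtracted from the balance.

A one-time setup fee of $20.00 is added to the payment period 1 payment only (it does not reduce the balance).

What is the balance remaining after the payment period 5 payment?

# | Opening | Interest | Payment | Fee | End bal
1 | $5,413.46 | $32.48 | $379.65 | $20.00 | $5,066.29
2 | $5,066.29 | $32.48 | $624.50 | — | $4,474.27
3 | $4,474.27 | $32.48 | $869.35 | — | $3,637.40
4 | $3,637.40 | $32.48 | $1,114.20 | — | $2,555.68
5 | $2,555.68 | $32.48 | $1,359.05 | — | $1,229.11

$1,229.11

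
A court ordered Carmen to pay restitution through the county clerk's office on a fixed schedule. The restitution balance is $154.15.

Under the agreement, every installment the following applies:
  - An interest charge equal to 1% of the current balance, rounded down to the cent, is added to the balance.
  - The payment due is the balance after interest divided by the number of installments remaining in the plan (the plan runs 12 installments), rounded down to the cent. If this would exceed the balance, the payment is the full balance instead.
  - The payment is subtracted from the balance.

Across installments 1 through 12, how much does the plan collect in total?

Installment 1: $154.15 +$1.54 interest = $155.69; pay $12.97 → $142.72
Installment 2: $142.72 +$1.42 interest = $144.14; pay $13.10 → $131.04
Installment 3: $131.04 +$1.31 interest = $132.35; pay $13.23 → $119.12
Installment 4: $119.12 +$1.19 interest = $120.31; pay $13.36 → $106.95
Installment 5: $106.95 +$1.06 interest = $108.01; pay $13.50 → $94.51
Installment 6: $94.51 +$0.94 interest = $95.45; pay $13.63 → $81.82
Installment 7: $81.82 +$0.81 interest = $82.63; pay $13.77 → $68.86
Installment 8: $68.86 +$0.68 interest = $69.54; pay $13.90 → $55.64
Installment 9: $55.64 +$0.55 interest = $56.19; pay $14.04 → $42.15
Installment 10: $42.15 +$0.42 interest = $42.57; pay $14.19 → $28.38
Installment 11: $28.38 +$0.28 interest = $28.66; pay $14.33 → $14.33
Installment 12: $14.33 +$0.14 interest = $14.47; pay $14.47 → $0.00
Total paid: $164.49

$164.49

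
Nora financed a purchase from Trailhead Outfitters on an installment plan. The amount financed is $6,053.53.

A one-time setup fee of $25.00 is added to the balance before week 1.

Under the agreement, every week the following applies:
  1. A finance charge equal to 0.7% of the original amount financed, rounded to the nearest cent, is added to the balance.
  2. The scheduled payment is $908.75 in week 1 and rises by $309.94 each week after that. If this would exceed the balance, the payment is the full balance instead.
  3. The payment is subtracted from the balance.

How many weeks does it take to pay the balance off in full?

Week 1: opening $6,078.53; interest $42.37 → $6,120.90; payment $908.75; balance $5,212.15
Week 2: opening $5,212.15; interest $42.37 → $5,254.52; payment $1,218.69; balance $4,035.83
Week 3: opening $4,035.83; interest $42.37 → $4,078.20; payment $1,528.63; balance $2,549.57
Week 4: opening $2,549.57; interest $42.37 → $2,591.94; payment $1,838.57; balance $753.37
Week 5: opening $753.37; interest $42.37 → $795.74; payment $795.74; balance $0.00
Balance reaches $0.00 in week 5.

5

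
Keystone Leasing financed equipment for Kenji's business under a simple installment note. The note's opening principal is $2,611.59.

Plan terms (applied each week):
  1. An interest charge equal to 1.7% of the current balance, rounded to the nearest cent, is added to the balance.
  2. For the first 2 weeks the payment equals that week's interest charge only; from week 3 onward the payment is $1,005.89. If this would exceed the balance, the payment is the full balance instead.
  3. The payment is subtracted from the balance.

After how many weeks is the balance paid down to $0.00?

5

Week 1: $2,611.59 +$44.40 interest = $2,655.99; pay $44.40 → $2,611.59
Week 2: $2,611.59 +$44.40 interest = $2,655.99; pay $44.40 → $2,611.59
Week 3: $2,611.59 +$44.40 interest = $2,655.99; pay $1,005.89 → $1,650.10
Week 4: $1,650.10 +$28.05 interest = $1,678.15; pay $1,005.89 → $672.26
Week 5: $672.26 +$11.43 interest = $683.69; pay $683.69 → $0.00
Balance reaches $0.00 in week 5.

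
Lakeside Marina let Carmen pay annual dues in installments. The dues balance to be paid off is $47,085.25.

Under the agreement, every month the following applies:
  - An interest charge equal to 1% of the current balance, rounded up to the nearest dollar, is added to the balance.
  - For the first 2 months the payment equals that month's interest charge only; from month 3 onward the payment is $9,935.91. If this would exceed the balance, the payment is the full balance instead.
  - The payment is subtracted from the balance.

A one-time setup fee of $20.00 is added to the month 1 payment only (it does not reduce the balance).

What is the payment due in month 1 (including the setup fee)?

Month 1: $47,085.25 +$471.00 interest = $47,556.25; pay $471.00 (+ $20.00 fee) → $47,085.25

$491.00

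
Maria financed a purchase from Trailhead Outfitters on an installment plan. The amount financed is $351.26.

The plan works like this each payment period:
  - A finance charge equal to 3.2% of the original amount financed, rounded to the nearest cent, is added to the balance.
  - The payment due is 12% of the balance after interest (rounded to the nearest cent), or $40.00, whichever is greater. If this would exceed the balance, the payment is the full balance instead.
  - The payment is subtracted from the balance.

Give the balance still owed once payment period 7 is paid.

$146.44

Payment period 1: opening $351.26; interest $11.24 → $362.50; payment $43.50; balance $319.00
Payment period 2: opening $319.00; interest $11.24 → $330.24; payment $40.00; balance $290.24
Payment period 3: opening $290.24; interest $11.24 → $301.48; payment $40.00; balance $261.48
Payment period 4: opening $261.48; interest $11.24 → $272.72; payment $40.00; balance $232.72
Payment period 5: opening $232.72; interest $11.24 → $243.96; payment $40.00; balance $203.96
Payment period 6: opening $203.96; interest $11.24 → $215.20; payment $40.00; balance $175.20
Payment period 7: opening $175.20; interest $11.24 → $186.44; payment $40.00; balance $146.44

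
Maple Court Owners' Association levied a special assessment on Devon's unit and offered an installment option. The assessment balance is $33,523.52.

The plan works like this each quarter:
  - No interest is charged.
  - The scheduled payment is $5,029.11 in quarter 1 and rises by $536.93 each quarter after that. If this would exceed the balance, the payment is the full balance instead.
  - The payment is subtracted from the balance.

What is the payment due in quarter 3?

Quarter 1: $33,523.52 − $5,029.11 → $28,494.41
Quarter 2: $28,494.41 − $5,566.04 → $22,928.37
Quarter 3: $22,928.37 − $6,102.97 → $16,825.40

$6,102.97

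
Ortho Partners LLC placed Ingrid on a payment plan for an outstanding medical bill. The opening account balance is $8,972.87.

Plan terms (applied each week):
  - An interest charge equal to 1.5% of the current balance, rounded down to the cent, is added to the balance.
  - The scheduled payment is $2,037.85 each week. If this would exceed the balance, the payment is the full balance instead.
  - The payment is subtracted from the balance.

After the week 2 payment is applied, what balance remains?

# | Opening | Interest | Payment | End bal
1 | $8,972.87 | $134.59 | $2,037.85 | $7,069.61
2 | $7,069.61 | $106.04 | $2,037.85 | $5,137.80

$5,137.80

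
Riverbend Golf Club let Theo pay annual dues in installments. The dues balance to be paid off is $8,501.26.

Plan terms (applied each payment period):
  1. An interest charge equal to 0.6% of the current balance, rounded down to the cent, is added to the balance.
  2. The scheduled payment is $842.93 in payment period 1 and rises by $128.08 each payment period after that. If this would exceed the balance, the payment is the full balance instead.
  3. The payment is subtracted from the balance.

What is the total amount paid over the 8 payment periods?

$8,731.27

Payment period 1: $8,501.26 +$51.00 interest = $8,552.26; pay $842.93 → $7,709.33
Payment period 2: $7,709.33 +$46.25 interest = $7,755.58; pay $971.01 → $6,784.57
Payment period 3: $6,784.57 +$40.70 interest = $6,825.27; pay $1,099.09 → $5,726.18
Payment period 4: $5,726.18 +$34.35 interest = $5,760.53; pay $1,227.17 → $4,533.36
Payment period 5: $4,533.36 +$27.20 interest = $4,560.56; pay $1,355.25 → $3,205.31
Payment period 6: $3,205.31 +$19.23 interest = $3,224.54; pay $1,483.33 → $1,741.21
Payment period 7: $1,741.21 +$10.44 interest = $1,751.65; pay $1,611.41 → $140.24
Payment period 8: $140.24 +$0.84 interest = $141.08; pay $141.08 → $0.00
Total paid: $8,731.27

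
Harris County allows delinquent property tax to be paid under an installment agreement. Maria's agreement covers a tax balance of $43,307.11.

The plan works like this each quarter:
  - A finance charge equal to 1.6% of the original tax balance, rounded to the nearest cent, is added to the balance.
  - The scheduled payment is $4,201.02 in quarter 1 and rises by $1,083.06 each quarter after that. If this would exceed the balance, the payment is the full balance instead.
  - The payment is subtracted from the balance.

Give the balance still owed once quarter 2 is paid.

Quarter 1: opening $43,307.11; interest $692.91 → $44,000.02; payment $4,201.02; balance $39,799.00
Quarter 2: opening $39,799.00; interest $692.91 → $40,491.91; payment $5,284.08; balance $35,207.83

$35,207.83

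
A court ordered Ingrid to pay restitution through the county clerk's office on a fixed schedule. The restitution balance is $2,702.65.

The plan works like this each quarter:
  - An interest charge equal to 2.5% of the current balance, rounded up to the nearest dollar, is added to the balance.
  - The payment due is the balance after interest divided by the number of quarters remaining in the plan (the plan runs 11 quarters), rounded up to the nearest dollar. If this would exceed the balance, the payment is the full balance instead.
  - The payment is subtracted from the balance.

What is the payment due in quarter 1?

$252.00

Quarter 1: $2,702.65 +$68.00 interest = $2,770.65; pay $252.00 → $2,518.65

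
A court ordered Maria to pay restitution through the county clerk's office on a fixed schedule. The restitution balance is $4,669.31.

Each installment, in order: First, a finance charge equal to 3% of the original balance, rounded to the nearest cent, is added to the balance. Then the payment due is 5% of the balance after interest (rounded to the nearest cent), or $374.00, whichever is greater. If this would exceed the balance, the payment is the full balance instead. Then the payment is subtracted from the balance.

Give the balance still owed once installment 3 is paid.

Installment 1: opening $4,669.31; interest $140.08 → $4,809.39; payment $374.00; balance $4,435.39
Installment 2: opening $4,435.39; interest $140.08 → $4,575.47; payment $374.00; balance $4,201.47
Installment 3: opening $4,201.47; interest $140.08 → $4,341.55; payment $374.00; balance $3,967.55

$3,967.55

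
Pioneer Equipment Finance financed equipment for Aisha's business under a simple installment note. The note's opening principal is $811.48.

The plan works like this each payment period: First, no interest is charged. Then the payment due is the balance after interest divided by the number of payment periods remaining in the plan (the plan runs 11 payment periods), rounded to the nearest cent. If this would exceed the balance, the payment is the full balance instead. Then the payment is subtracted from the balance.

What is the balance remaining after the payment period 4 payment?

Payment period 1: $811.48 − $73.77 → $737.71
Payment period 2: $737.71 − $73.77 → $663.94
Payment period 3: $663.94 − $73.77 → $590.17
Payment period 4: $590.17 − $73.77 → $516.40

$516.40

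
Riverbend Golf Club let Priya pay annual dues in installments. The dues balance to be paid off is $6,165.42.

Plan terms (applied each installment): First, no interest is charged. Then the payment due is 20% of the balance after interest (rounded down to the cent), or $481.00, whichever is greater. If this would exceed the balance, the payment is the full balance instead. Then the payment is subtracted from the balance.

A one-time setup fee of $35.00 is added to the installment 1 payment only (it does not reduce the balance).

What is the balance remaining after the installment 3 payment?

$3,156.71

Installment 1: $6,165.42 − $1,233.08 (+ $35.00 fee) → $4,932.34
Installment 2: $4,932.34 − $986.46 → $3,945.88
Installment 3: $3,945.88 − $789.17 → $3,156.71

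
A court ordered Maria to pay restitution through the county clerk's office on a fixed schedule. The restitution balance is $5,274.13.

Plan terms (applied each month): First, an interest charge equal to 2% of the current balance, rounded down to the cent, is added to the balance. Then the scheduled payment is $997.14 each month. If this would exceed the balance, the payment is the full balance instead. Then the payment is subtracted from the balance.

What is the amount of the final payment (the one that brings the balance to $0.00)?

$646.55

Month 1: opening $5,274.13; interest $105.48 → $5,379.61; payment $997.14; balance $4,382.47
Month 2: opening $4,382.47; interest $87.64 → $4,470.11; payment $997.14; balance $3,472.97
Month 3: opening $3,472.97; interest $69.45 → $3,542.42; payment $997.14; balance $2,545.28
Month 4: opening $2,545.28; interest $50.90 → $2,596.18; payment $997.14; balance $1,599.04
Month 5: opening $1,599.04; interest $31.98 → $1,631.02; payment $997.14; balance $633.88
Month 6: opening $633.88; interest $12.67 → $646.55; payment $646.55; balance $0.00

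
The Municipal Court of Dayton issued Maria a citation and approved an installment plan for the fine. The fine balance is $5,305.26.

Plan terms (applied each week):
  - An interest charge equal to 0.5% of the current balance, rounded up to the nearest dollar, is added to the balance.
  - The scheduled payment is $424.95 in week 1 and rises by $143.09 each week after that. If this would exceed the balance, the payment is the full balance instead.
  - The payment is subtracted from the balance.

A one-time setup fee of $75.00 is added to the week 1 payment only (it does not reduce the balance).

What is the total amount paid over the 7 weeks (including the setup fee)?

$5,502.26

Week 1: $5,305.26 +$27.00 interest = $5,332.26; pay $424.95 (+ $75.00 fee) → $4,907.31
Week 2: $4,907.31 +$25.00 interest = $4,932.31; pay $568.04 → $4,364.27
Week 3: $4,364.27 +$22.00 interest = $4,386.27; pay $711.13 → $3,675.14
Week 4: $3,675.14 +$19.00 interest = $3,694.14; pay $854.22 → $2,839.92
Week 5: $2,839.92 +$15.00 interest = $2,854.92; pay $997.31 → $1,857.61
Week 6: $1,857.61 +$10.00 interest = $1,867.61; pay $1,140.40 → $727.21
Week 7: $727.21 +$4.00 interest = $731.21; pay $731.21 → $0.00
Total paid: $5,502.26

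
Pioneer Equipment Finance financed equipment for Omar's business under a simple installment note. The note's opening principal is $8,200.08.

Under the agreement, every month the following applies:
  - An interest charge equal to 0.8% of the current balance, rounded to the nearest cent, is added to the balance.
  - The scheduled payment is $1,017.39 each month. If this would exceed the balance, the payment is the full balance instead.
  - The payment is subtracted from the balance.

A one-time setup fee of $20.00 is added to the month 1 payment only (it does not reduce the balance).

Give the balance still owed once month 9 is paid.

# | Opening | Interest | Payment | Fee | End bal
1 | $8,200.08 | $65.60 | $1,017.39 | $20.00 | $7,248.29
2 | $7,248.29 | $57.99 | $1,017.39 | — | $6,288.89
3 | $6,288.89 | $50.31 | $1,017.39 | — | $5,321.81
4 | $5,321.81 | $42.57 | $1,017.39 | — | $4,346.99
5 | $4,346.99 | $34.78 | $1,017.39 | — | $3,364.38
6 | $3,364.38 | $26.92 | $1,017.39 | — | $2,373.91
7 | $2,373.91 | $18.99 | $1,017.39 | — | $1,375.51
8 | $1,375.51 | $11.00 | $1,017.39 | — | $369.12
9 | $369.12 | $2.95 | $372.07 | — | $0.00

$0.00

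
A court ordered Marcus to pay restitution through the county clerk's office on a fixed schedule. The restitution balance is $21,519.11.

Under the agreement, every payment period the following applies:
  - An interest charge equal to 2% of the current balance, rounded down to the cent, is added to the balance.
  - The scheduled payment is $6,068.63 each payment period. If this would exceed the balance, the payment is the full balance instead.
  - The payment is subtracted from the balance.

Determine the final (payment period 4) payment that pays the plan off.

$4,349.07

Payment period 1: $21,519.11 +$430.38 interest = $21,949.49; pay $6,068.63 → $15,880.86
Payment period 2: $15,880.86 +$317.61 interest = $16,198.47; pay $6,068.63 → $10,129.84
Payment period 3: $10,129.84 +$202.59 interest = $10,332.43; pay $6,068.63 → $4,263.80
Payment period 4: $4,263.80 +$85.27 interest = $4,349.07; pay $4,349.07 → $0.00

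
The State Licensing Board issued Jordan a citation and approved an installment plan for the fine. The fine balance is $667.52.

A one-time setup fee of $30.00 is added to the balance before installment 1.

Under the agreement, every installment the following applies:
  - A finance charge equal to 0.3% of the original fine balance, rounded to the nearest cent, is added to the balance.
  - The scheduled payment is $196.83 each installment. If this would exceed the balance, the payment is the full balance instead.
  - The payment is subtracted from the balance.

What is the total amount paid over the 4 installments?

# | Opening | Interest | Payment | End bal
1 | $697.52 | $2.00 | $196.83 | $502.69
2 | $502.69 | $2.00 | $196.83 | $307.86
3 | $307.86 | $2.00 | $196.83 | $113.03
4 | $113.03 | $2.00 | $115.03 | $0.00
Total paid: $705.52

$705.52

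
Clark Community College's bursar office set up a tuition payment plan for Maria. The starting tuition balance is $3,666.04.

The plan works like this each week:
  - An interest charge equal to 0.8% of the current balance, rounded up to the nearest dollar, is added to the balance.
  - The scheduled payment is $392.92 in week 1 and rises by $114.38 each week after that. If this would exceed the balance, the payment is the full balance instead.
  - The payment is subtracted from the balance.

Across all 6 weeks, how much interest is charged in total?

$117.00

Week 1: opening $3,666.04; interest $30.00 → $3,696.04; payment $392.92; balance $3,303.12
Week 2: opening $3,303.12; interest $27.00 → $3,330.12; payment $507.30; balance $2,822.82
Week 3: opening $2,822.82; interest $23.00 → $2,845.82; payment $621.68; balance $2,224.14
Week 4: opening $2,224.14; interest $18.00 → $2,242.14; payment $736.06; balance $1,506.08
Week 5: opening $1,506.08; interest $13.00 → $1,519.08; payment $850.44; balance $668.64
Week 6: opening $668.64; interest $6.00 → $674.64; payment $674.64; balance $0.00
Total interest: $30.00 + $27.00 + $23.00 + $18.00 + $13.00 + $6.00 = $117.00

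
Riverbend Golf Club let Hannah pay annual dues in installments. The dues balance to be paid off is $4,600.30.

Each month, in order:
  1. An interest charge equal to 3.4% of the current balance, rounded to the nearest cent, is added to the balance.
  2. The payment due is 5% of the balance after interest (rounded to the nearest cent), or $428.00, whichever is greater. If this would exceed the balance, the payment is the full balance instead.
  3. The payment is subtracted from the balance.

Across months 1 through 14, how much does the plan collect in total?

$5,824.02

# | Opening | Interest | Payment | End bal
1 | $4,600.30 | $156.41 | $428.00 | $4,328.71
2 | $4,328.71 | $147.18 | $428.00 | $4,047.89
3 | $4,047.89 | $137.63 | $428.00 | $3,757.52
4 | $3,757.52 | $127.76 | $428.00 | $3,457.28
5 | $3,457.28 | $117.55 | $428.00 | $3,146.83
6 | $3,146.83 | $106.99 | $428.00 | $2,825.82
7 | $2,825.82 | $96.08 | $428.00 | $2,493.90
8 | $2,493.90 | $84.79 | $428.00 | $2,150.69
9 | $2,150.69 | $73.12 | $428.00 | $1,795.81
10 | $1,795.81 | $61.06 | $428.00 | $1,428.87
11 | $1,428.87 | $48.58 | $428.00 | $1,049.45
12 | $1,049.45 | $35.68 | $428.00 | $657.13
13 | $657.13 | $22.34 | $428.00 | $251.47
14 | $251.47 | $8.55 | $260.02 | $0.00
Total paid: $5,824.02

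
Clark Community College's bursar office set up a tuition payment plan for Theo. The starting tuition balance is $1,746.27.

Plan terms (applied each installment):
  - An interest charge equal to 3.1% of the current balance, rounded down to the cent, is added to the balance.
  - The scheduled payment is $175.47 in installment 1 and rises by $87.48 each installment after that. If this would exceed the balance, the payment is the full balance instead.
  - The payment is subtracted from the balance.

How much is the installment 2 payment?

$262.95

# | Opening | Interest | Payment | End bal
1 | $1,746.27 | $54.13 | $175.47 | $1,624.93
2 | $1,624.93 | $50.37 | $262.95 | $1,412.35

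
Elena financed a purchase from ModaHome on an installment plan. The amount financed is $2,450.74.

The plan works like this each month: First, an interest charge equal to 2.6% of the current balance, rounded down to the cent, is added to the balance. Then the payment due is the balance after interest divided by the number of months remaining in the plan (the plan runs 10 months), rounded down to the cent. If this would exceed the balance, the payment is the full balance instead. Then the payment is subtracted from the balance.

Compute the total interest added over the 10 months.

Month 1: opening $2,450.74; interest $63.71 → $2,514.45; payment $251.44; balance $2,263.01
Month 2: opening $2,263.01; interest $58.83 → $2,321.84; payment $257.98; balance $2,063.86
Month 3: opening $2,063.86; interest $53.66 → $2,117.52; payment $264.69; balance $1,852.83
Month 4: opening $1,852.83; interest $48.17 → $1,901.00; payment $271.57; balance $1,629.43
Month 5: opening $1,629.43; interest $42.36 → $1,671.79; payment $278.63; balance $1,393.16
Month 6: opening $1,393.16; interest $36.22 → $1,429.38; payment $285.87; balance $1,143.51
Month 7: opening $1,143.51; interest $29.73 → $1,173.24; payment $293.31; balance $879.93
Month 8: opening $879.93; interest $22.87 → $902.80; payment $300.93; balance $601.87
Month 9: opening $601.87; interest $15.64 → $617.51; payment $308.75; balance $308.76
Month 10: opening $308.76; interest $8.02 → $316.78; payment $316.78; balance $0.00
Total interest: $63.71 + $58.83 + $53.66 + $48.17 + $42.36 + $36.22 + $29.73 + $22.87 + $15.64 + $8.02 = $379.21

$379.21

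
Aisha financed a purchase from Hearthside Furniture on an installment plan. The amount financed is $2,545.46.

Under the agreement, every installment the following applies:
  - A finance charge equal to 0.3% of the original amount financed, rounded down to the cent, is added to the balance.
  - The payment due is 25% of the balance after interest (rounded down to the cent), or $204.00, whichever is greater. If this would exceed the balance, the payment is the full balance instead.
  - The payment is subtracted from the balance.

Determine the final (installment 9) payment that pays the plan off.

Installment 1: opening $2,545.46; interest $7.63 → $2,553.09; payment $638.27; balance $1,914.82
Installment 2: opening $1,914.82; interest $7.63 → $1,922.45; payment $480.61; balance $1,441.84
Installment 3: opening $1,441.84; interest $7.63 → $1,449.47; payment $362.36; balance $1,087.11
Installment 4: opening $1,087.11; interest $7.63 → $1,094.74; payment $273.68; balance $821.06
Installment 5: opening $821.06; interest $7.63 → $828.69; payment $207.17; balance $621.52
Installment 6: opening $621.52; interest $7.63 → $629.15; payment $204.00; balance $425.15
Installment 7: opening $425.15; interest $7.63 → $432.78; payment $204.00; balance $228.78
Installment 8: opening $228.78; interest $7.63 → $236.41; payment $204.00; balance $32.41
Installment 9: opening $32.41; interest $7.63 → $40.04; payment $40.04; balance $0.00

$40.04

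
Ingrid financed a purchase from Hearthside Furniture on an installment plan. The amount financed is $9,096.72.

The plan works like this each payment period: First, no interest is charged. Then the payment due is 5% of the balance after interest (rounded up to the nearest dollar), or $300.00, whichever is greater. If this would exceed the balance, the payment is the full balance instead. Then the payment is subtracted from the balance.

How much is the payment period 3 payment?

$411.00

# | Opening | Payment | End bal
1 | $9,096.72 | $455.00 | $8,641.72
2 | $8,641.72 | $433.00 | $8,208.72
3 | $8,208.72 | $411.00 | $7,797.72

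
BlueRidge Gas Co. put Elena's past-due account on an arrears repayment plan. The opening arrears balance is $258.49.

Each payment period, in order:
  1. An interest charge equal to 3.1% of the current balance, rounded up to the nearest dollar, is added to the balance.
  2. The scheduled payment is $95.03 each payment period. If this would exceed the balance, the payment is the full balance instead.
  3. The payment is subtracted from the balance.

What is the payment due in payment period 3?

Payment period 1: $258.49 +$9.00 interest = $267.49; pay $95.03 → $172.46
Payment period 2: $172.46 +$6.00 interest = $178.46; pay $95.03 → $83.43
Payment period 3: $83.43 +$3.00 interest = $86.43; pay $86.43 → $0.00

$86.43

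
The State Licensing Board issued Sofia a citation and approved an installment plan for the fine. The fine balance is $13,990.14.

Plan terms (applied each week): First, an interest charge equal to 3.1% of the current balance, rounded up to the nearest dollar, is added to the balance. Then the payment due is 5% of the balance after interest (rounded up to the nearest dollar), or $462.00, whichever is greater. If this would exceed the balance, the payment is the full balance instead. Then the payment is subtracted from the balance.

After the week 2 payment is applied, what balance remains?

# | Opening | Interest | Payment | End bal
1 | $13,990.14 | $434.00 | $722.00 | $13,702.14
2 | $13,702.14 | $425.00 | $707.00 | $13,420.14

$13,420.14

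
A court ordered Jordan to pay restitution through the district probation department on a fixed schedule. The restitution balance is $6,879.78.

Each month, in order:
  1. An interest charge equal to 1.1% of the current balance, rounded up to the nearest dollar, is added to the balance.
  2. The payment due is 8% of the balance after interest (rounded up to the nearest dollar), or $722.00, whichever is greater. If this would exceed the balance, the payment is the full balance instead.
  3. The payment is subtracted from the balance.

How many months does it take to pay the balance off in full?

11

# | Opening | Interest | Payment | End bal
1 | $6,879.78 | $76.00 | $722.00 | $6,233.78
2 | $6,233.78 | $69.00 | $722.00 | $5,580.78
3 | $5,580.78 | $62.00 | $722.00 | $4,920.78
4 | $4,920.78 | $55.00 | $722.00 | $4,253.78
5 | $4,253.78 | $47.00 | $722.00 | $3,578.78
6 | $3,578.78 | $40.00 | $722.00 | $2,896.78
7 | $2,896.78 | $32.00 | $722.00 | $2,206.78
8 | $2,206.78 | $25.00 | $722.00 | $1,509.78
9 | $1,509.78 | $17.00 | $722.00 | $804.78
10 | $804.78 | $9.00 | $722.00 | $91.78
11 | $91.78 | $2.00 | $93.78 | $0.00
Balance reaches $0.00 in month 11.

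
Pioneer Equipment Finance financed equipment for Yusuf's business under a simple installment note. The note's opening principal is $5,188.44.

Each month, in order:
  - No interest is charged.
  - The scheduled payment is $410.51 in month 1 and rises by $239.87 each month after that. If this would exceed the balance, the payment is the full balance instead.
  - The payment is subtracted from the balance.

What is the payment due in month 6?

$737.19

Month 1: $5,188.44 − $410.51 → $4,777.93
Month 2: $4,777.93 − $650.38 → $4,127.55
Month 3: $4,127.55 − $890.25 → $3,237.30
Month 4: $3,237.30 − $1,130.12 → $2,107.18
Month 5: $2,107.18 − $1,369.99 → $737.19
Month 6: $737.19 − $737.19 → $0.00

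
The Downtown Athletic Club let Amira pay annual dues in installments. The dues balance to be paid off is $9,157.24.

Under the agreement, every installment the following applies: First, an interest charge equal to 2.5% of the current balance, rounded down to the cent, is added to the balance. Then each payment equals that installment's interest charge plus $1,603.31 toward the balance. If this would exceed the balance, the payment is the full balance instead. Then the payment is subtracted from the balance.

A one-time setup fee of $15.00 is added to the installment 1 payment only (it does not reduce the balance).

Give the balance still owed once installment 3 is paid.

$4,347.31

Installment 1: $9,157.24 +$228.93 interest = $9,386.17; pay $1,832.24 (+ $15.00 fee) → $7,553.93
Installment 2: $7,553.93 +$188.84 interest = $7,742.77; pay $1,792.15 → $5,950.62
Installment 3: $5,950.62 +$148.76 interest = $6,099.38; pay $1,752.07 → $4,347.31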